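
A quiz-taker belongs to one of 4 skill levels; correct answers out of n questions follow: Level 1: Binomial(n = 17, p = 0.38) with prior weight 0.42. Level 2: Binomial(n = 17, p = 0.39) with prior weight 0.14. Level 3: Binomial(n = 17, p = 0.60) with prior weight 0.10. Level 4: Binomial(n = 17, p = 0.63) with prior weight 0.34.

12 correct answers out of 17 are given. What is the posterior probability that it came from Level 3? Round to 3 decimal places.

0.187

Apply Bayes' rule: the posterior for each component is proportional to its prior times its likelihood at x.
Component likelihoods at x = 12 correct answers out of 17:
  p_1 = 0.00513939
  p_2 = 0.00647105
  p_3 = 0.137932
  p_4 = 0.167743
Multiply by the mixture weights:
  π_1·p_1 = 0.42 × 0.00513939 = 0.00215855
  π_2·p_2 = 0.14 × 0.00647105 = 0.000905947
  π_3·p_3 = 0.10 × 0.137932 = 0.0137932
  π_4·p_4 = 0.34 × 0.167743 = 0.0570328
Marginal: 0.00215855 + 0.000905947 + 0.0137932 + 0.0570328 = 0.0738905
P(Level 3 | x) = 0.0137932 / 0.0738905 ≈ 0.187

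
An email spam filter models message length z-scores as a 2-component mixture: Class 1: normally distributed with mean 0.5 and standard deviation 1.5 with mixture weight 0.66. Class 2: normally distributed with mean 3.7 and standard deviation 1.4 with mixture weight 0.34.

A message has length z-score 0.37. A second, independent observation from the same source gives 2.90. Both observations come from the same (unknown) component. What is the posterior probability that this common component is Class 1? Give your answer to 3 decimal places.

By Bayes' theorem, P(k | x) = P(Z=k) f_k(x) / Σ_j P(Z=j) f_j(x).
Since both observations come from the same component, the likelihood for component k is f_k(x₁)·f_k(x₂).
  L_1 = [(1/(1.5·√(2π)))·exp(−(0.37−0.5)²/(2·1.5²)) = 0.265962·exp(-0.00376) = 0.264965] × [0.0739472] = 0.0195934
  L_2 = [(1/(1.4·√(2π)))·exp(−(0.37−3.7)²/(2·1.4²)) = 0.284959·exp(-2.82880) = 0.0168364] × [0.242034] = 0.00407499
Prior × likelihood for each component:
  P(Z=1)·L_1 = 0.66 × 0.0195934 = 0.0129316
  P(Z=2)·L_2 = 0.34 × 0.00407499 = 0.0013855
Marginal: 0.0129316 + 0.0013855 = 0.0143171
P(Class 1 | x₁, x₂) = 0.0129316 / 0.0143171 ≈ 0.903

0.903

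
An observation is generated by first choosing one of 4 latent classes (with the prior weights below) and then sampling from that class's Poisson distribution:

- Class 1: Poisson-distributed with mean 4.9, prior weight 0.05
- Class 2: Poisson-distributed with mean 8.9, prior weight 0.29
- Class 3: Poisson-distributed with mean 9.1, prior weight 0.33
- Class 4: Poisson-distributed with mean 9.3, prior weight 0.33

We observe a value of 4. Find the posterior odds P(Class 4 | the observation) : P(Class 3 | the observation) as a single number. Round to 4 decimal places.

0.8931

Only the two components matter; the odds are (w_i f_i(x)) / (w_j f_j(x)).
Evaluate each component's likelihood at the observed value:
  f_1 = 0.178867
  f_2 = 0.0356556
  f_3 = 0.0319062
  f_4 = 0.0284959
Posterior odds = (w_4·f_4) / (w_3·f_3) = (0.33·0.0284959) / (0.33·0.0319062) = 0.00940364 / 0.010529 ≈ 0.8931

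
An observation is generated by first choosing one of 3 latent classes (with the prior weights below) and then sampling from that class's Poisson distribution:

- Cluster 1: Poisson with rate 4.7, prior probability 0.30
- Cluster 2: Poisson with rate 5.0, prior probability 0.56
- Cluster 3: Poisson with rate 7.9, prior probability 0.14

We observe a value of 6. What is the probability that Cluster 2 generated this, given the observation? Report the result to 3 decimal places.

By Bayes' theorem, P(k | x) = π_k f_k(x) / Σ_j π_j f_j(x).
Evaluate each component's likelihood at the observed value:
  f_1 = e^(−4.7)·4.7^6/6! = 0.136167
  f_2 = e^(−5.0)·5.0^6/6! = 0.146223
  f_3 = e^(−7.9)·7.9^6/6! = 0.125171
Prior × likelihood for each component:
  π_1·f_1 = 0.30 × 0.136167 = 0.04085
  π_2·f_2 = 0.56 × 0.146223 = 0.0818848
  π_3·f_3 = 0.14 × 0.125171 = 0.0175239
Evidence: 0.04085 + 0.0818848 + 0.0175239 = 0.140259
Responsibility of Cluster 2: 0.0818848 / 0.140259 ≈ 0.584

0.584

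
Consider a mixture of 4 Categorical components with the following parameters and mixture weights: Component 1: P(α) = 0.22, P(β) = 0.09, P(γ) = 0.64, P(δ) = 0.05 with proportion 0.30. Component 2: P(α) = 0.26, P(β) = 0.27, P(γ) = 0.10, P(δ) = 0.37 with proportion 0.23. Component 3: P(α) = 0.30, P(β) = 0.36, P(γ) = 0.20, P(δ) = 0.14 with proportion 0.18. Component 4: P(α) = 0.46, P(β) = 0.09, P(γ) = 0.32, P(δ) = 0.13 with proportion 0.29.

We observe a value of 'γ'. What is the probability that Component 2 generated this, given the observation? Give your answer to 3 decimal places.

0.067

P(component k | x) = w_k·f_k(x) / marginal(x), where marginal(x) = Σ_j w_j·f_j(x).
Component likelihoods at x = 'γ':
  L_1 = 0.64
  L_2 = 0.1
  L_3 = 0.2
  L_4 = 0.32
Weight by the priors:
  w_1·L_1 = 0.30 × 0.64 = 0.192
  w_2·L_2 = 0.23 × 0.1 = 0.023
  w_3·L_3 = 0.18 × 0.2 = 0.036
  w_4·L_4 = 0.29 × 0.32 = 0.0928
Denominator: 0.192 + 0.023 + 0.036 + 0.0928 = 0.3438
P(Component 2 | data) ≈ 0.067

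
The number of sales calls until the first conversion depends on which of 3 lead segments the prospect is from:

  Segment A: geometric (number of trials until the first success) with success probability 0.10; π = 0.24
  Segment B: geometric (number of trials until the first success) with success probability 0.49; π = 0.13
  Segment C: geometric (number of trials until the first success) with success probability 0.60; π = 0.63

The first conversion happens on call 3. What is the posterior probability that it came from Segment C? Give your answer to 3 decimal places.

Posterior ∝ prior × likelihood, so P(k | x) ∝ π_k f_k(x); normalise over all components.
Evaluate each component's likelihood at the observed value:
  f_A = 0.10·(1−0.10)^2 = 0.10·0.81 = 0.081
  f_B = 0.49·(1−0.49)^2 = 0.49·0.2601 = 0.127449
  f_C = 0.60·(1−0.60)^2 = 0.60·0.16 = 0.096
Unnormalised posteriors:
  π_A·f_A = 0.24 × 0.081 = 0.01944
  π_B·f_B = 0.13 × 0.127449 = 0.0165684
  π_C·f_C = 0.63 × 0.096 = 0.06048
Normaliser: 0.01944 + 0.0165684 + 0.06048 = 0.0964884
P(Segment C | data) ≈ 0.627

0.627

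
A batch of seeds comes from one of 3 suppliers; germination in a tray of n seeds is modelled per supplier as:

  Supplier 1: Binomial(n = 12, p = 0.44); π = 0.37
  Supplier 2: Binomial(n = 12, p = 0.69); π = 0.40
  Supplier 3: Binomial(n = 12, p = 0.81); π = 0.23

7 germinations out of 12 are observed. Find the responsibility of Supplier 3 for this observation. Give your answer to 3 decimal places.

Apply Bayes' rule: the posterior for each component is proportional to its prior times its likelihood at x.
Component likelihoods at x = 7 germinations out of 12:
  L_1 = C(12,7)·0.44^7·0.56^5 = 792·0.00319278·0.0550732 = 0.139262
  L_2 = C(12,7)·0.69^7·0.31^5 = 792·0.0744635·0.00286292 = 0.168841
  L_3 = C(12,7)·0.81^7·0.19^5 = 792·0.228768·0.00024761 = 0.044863
Prior × likelihood for each component:
  π_1·L_1 = 0.37 × 0.139262 = 0.0515271
  π_2·L_2 = 0.40 × 0.168841 = 0.0675363
  π_3·L_3 = 0.23 × 0.044863 = 0.0103185
Marginal: 0.0515271 + 0.0675363 + 0.0103185 = 0.129382
P(Supplier 3 | 7 germinations out of 12) ≈ 0.080

0.080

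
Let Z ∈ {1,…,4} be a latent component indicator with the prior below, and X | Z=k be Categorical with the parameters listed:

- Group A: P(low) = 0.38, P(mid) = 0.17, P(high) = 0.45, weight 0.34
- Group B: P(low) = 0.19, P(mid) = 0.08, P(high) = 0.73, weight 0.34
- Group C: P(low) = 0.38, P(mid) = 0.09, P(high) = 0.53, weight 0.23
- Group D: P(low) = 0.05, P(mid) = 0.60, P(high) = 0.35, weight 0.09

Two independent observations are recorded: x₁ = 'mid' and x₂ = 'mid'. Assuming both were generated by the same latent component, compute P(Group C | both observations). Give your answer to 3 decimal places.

By Bayes' theorem, P(k | x) = w_k f_k(x) / Σ_j w_j f_j(x).
Since both observations come from the same component, the likelihood for component k is f_k(x₁)·f_k(x₂).
  f_A = [0.17] × [0.17] = 0.0289
  f_B = [0.08] × [0.08] = 0.0064
  f_C = [0.09] × [0.09] = 0.0081
  f_D = [0.6] × [0.6] = 0.36
Unnormalised posteriors:
  w_A·f_A = 0.34 × 0.0289 = 0.009826
  w_B·f_B = 0.34 × 0.0064 = 0.002176
  w_C·f_C = 0.23 × 0.0081 = 0.001863
  w_D·f_D = 0.09 × 0.36 = 0.0324
Sum: 0.009826 + 0.002176 + 0.001863 + 0.0324 = 0.046265
Responsibility of Group C: 0.001863 / 0.046265 ≈ 0.040

0.040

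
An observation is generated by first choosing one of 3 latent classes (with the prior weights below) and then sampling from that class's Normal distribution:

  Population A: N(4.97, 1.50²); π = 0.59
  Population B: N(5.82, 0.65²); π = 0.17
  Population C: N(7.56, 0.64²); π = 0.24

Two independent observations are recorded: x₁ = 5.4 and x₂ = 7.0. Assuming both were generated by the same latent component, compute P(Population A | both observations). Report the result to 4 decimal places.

By Bayes' theorem, P(k | x) = π_k f_k(x) / Σ_j π_j f_j(x).
Since both observations come from the same component, the likelihood for component k is f_k(x₁)·f_k(x₂).
  f_A = [(1/(1.50·√(2π)))·exp(−(5.4−4.97)²/(2·1.50²)) = 0.265962·exp(-0.04109) = 0.255255] × [0.106442] = 0.0271697
  f_B = [(1/(0.65·√(2π)))·exp(−(5.4−5.82)²/(2·0.65²)) = 0.613757·exp(-0.20876) = 0.498121] × [0.11813] = 0.0588432
  f_C = [(1/(0.64·√(2π)))·exp(−(5.4−7.56)²/(2·0.64²)) = 0.623347·exp(-5.69531) = 0.0020955] × [0.425086] = 0.000890767
Weight by the priors:
  π_A·f_A = 0.59 × 0.0271697 = 0.0160301
  π_B·f_B = 0.17 × 0.0588432 = 0.0100033
  π_C·f_C = 0.24 × 0.000890767 = 0.000213784
Normaliser: 0.0160301 + 0.0100033 + 0.000213784 = 0.0262473
P(Population A | data) ≈ 0.6107

0.6107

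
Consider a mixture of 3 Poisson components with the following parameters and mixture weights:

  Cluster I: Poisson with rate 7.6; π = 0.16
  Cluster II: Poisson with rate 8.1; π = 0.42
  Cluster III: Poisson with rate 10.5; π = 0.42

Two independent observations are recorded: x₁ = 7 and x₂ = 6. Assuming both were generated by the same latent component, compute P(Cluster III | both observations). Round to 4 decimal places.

P(component k | x) = π_k·f_k(x) / marginal(x), where marginal(x) = Σ_j π_j·f_j(x).
Since both observations come from the same component, the likelihood for component k is f_k(x₁)·f_k(x₂).
  f_I = [e^(−7.6)·7.6^7/7! = 0.145421] × [0.13394] = 0.0194777
  f_II = [e^(−8.1)·8.1^7/7! = 0.137778] × [0.119067] = 0.0164048
  f_III = [e^(−10.5)·10.5^7/7! = 0.0768781] × [0.051252] = 0.00394016
Weight by the priors:
  π_I·f_I = 0.16 × 0.0194777 = 0.00311643
  π_II·f_II = 0.42 × 0.0164048 = 0.00689003
  π_III·f_III = 0.42 × 0.00394016 = 0.00165487
Evidence: 0.00311643 + 0.00689003 + 0.00165487 = 0.0116613
Responsibility of Cluster III: 0.00165487 / 0.0116613 ≈ 0.1419

0.1419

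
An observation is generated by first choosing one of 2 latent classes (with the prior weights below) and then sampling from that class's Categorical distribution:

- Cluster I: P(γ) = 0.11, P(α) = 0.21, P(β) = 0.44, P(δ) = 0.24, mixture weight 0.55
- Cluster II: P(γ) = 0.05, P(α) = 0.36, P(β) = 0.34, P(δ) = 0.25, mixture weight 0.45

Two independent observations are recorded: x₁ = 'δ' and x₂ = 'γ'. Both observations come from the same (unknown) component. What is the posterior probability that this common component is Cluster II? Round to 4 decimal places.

0.2792

Apply Bayes' rule: the posterior for each component is proportional to its prior times its likelihood at x.
Since both observations come from the same component, the likelihood for component k is f_k(x₁)·f_k(x₂).
  L_I = [0.24] × [0.11] = 0.0264
  L_II = [0.25] × [0.05] = 0.0125
Multiply by the mixture weights:
  P(Z=I)·L_I = 0.55 × 0.0264 = 0.01452
  P(Z=II)·L_II = 0.45 × 0.0125 = 0.005625
Sum: 0.01452 + 0.005625 = 0.020145
Responsibility of Cluster II: 0.005625 / 0.020145 ≈ 0.2792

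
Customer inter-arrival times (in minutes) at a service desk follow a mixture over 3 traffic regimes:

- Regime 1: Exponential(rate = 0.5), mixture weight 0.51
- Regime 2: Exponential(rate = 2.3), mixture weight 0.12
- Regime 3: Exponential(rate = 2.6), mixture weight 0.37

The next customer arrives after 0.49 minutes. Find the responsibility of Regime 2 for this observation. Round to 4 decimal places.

The responsibility of component k is P(Z=k) f_k(x) divided by Σ_j P(Z=j) f_j(x).
Evaluate each component's likelihood at the observed value:
  L_1 = 0.5·e^(−0.5·0.49) = 0.5·e^(−0.2450) = 0.391352
  L_2 = 2.3·e^(−2.3·0.49) = 2.3·e^(−1.1270) = 0.745209
  L_3 = 2.6·e^(−2.6·0.49) = 2.6·e^(−1.2740) = 0.727247
Unnormalised posteriors:
  P(Z=1)·L_1 = 0.51 × 0.391352 = 0.19959
  P(Z=2)·L_2 = 0.12 × 0.745209 = 0.0894251
  P(Z=3)·L_3 = 0.37 × 0.727247 = 0.269082
Marginal: 0.19959 + 0.0894251 + 0.269082 = 0.558096
Responsibility of Regime 2: 0.0894251 / 0.558096 ≈ 0.1602

0.1602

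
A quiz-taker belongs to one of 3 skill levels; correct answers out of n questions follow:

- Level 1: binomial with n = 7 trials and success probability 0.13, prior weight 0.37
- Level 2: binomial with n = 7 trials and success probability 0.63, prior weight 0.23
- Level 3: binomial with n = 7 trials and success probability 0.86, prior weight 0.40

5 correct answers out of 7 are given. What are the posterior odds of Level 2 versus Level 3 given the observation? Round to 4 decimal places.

The posterior odds equal the prior odds times the likelihood ratio: (P(Z=i)/P(Z=j))·(f_i(x)/f_j(x)).
Binomial probabilities:
  p_1 = 0.000590167
  p_2 = 0.285316
  p_3 = 0.193628
0.0656226 / 0.0774511 ≈ 0.8473

0.8473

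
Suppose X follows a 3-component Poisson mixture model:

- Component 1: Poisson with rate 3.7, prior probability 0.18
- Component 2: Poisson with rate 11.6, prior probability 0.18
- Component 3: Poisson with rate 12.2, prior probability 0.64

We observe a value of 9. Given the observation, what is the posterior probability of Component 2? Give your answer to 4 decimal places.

0.2401

By Bayes' theorem, P(k | x) = P(Z=k) f_k(x) / Σ_j P(Z=j) f_j(x).
Poisson probabilities:
  f_1 = 0.00885448
  f_2 = 0.0960601
  f_3 = 0.0830009
Prior × likelihood for each component:
  P(Z=1)·f_1 = 0.18 × 0.00885448 = 0.00159381
  P(Z=2)·f_2 = 0.18 × 0.0960601 = 0.0172908
  P(Z=3)·f_3 = 0.64 × 0.0830009 = 0.0531206
Sum: 0.00159381 + 0.0172908 + 0.0531206 = 0.0720052
P(Component 2 | the observation) ≈ 0.2401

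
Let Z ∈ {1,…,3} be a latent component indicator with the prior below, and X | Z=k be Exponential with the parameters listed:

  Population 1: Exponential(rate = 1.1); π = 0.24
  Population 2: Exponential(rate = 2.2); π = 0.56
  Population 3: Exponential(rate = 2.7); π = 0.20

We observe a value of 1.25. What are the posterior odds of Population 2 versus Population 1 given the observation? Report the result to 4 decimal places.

1.1799

Posterior odds = (w_i f_i(x)) / (w_j f_j(x)); the normalising sum cancels.
Evaluate each component's likelihood at the observed value:
  L_1 = 0.278124
  L_2 = 0.140641
  L_3 = 0.0923889
0.0787591 / 0.0667497 ≈ 1.1799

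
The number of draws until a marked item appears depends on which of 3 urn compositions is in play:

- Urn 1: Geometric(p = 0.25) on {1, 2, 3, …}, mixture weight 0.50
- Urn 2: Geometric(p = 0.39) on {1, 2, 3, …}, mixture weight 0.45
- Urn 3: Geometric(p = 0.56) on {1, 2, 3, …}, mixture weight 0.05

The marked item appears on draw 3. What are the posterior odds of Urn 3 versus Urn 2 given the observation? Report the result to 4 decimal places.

0.0830

Posterior odds = (π_i f_i(x)) / (π_j f_j(x)); the normalising sum cancels.
Evaluate each component's likelihood at the observed value:
  p_1 = 0.25·(1−0.25)^2 = 0.25·0.5625 = 0.140625
  p_2 = 0.39·(1−0.39)^2 = 0.39·0.3721 = 0.145119
  p_3 = 0.56·(1−0.56)^2 = 0.56·0.1936 = 0.108416
Posterior odds = (π_3·p_3) / (π_2·p_2) = (0.05·0.108416) / (0.45·0.145119) = 0.0054208 / 0.0653036 ≈ 0.0830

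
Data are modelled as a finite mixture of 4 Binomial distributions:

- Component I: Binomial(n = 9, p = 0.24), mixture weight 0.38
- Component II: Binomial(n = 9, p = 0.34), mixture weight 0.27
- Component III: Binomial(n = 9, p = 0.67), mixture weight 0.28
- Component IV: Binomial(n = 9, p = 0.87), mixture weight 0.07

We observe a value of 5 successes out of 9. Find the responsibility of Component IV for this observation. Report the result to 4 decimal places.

0.0126

P(component k | x) = π_k·f_k(x) / marginal(x), where marginal(x) = Σ_j π_j·f_j(x).
Evaluate each component's likelihood at the observed value:
  L_I = C(9,5)·0.24^5·0.76^4 = 126·0.000796262·0.333622 = 0.033472
  L_II = C(9,5)·0.34^5·0.66^4 = 126·0.00454354·0.189747 = 0.108628
  L_III = C(9,5)·0.67^5·0.33^4 = 126·0.135013·0.0118592 = 0.201744
  L_IV = C(9,5)·0.87^5·0.13^4 = 126·0.498421·0.00028561 = 0.0179366
Unnormalised posteriors:
  π_I·L_I = 0.38 × 0.033472 = 0.0127193
  π_II·L_II = 0.27 × 0.108628 = 0.0293295
  π_III·L_III = 0.28 × 0.201744 = 0.0564883
  π_IV·L_IV = 0.07 × 0.0179366 = 0.00125556
Evidence: 0.0127193 + 0.0293295 + 0.0564883 + 0.00125556 = 0.0997927
P(Component IV | the observation) = 0.00125556 / 0.0997927 ≈ 0.0126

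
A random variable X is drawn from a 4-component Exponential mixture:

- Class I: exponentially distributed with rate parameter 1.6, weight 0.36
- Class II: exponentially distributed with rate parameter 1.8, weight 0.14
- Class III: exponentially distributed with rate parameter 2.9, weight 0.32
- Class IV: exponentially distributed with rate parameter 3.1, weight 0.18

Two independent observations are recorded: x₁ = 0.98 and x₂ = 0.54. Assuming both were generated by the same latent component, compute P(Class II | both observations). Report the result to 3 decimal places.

0.185

By Bayes' theorem, P(k | x) = P(Z=k) f_k(x) / Σ_j P(Z=j) f_j(x).
Since both observations come from the same component, the likelihood for component k is f_k(x₁)·f_k(x₂).
  f_I = [1.6·e^(−1.6·0.98) = 1.6·e^(−1.5680) = 0.333539] × [0.674357] = 0.224924
  f_II = [1.8·e^(−1.8·0.98) = 1.8·e^(−1.7640) = 0.308445] × [0.680986] = 0.210046
  f_III = [2.9·e^(−2.9·0.98) = 2.9·e^(−2.8420) = 0.169096] × [0.605749] = 0.10243
  f_IV = [3.1·e^(−3.1·0.98) = 3.1·e^(−3.0380) = 0.148585] × [0.581236] = 0.086363
Multiply by the mixture weights:
  P(Z=I)·f_I = 0.36 × 0.224924 = 0.0809726
  P(Z=II)·f_II = 0.14 × 0.210046 = 0.0294065
  P(Z=III)·f_III = 0.32 × 0.10243 = 0.0327775
  P(Z=IV)·f_IV = 0.18 × 0.086363 = 0.0155453
Sum: 0.0809726 + 0.0294065 + 0.0327775 + 0.0155453 = 0.158702
Responsibility of Class II: 0.0294065 / 0.158702 ≈ 0.185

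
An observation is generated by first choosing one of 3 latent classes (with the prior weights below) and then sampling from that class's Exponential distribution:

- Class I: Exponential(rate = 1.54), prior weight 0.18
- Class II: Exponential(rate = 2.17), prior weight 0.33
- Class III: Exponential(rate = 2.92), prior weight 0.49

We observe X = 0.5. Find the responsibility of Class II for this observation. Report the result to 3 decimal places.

0.344

The responsibility of component k is π_k f_k(x) divided by Σ_j π_j f_j(x).
Component likelihoods at x = 0.5:
  f_I = 1.54·e^(−1.54·0.5) = 1.54·e^(−0.7700) = 0.71304
  f_II = 2.17·e^(−2.17·0.5) = 2.17·e^(−1.0850) = 0.733247
  f_III = 2.92·e^(−2.92·0.5) = 2.92·e^(−1.4600) = 0.67813
Weight by the priors:
  π_I·f_I = 0.18 × 0.71304 = 0.128347
  π_II·f_II = 0.33 × 0.733247 = 0.241971
  π_III·f_III = 0.49 × 0.67813 = 0.332284
Sum: 0.128347 + 0.241971 + 0.332284 = 0.702602
Responsibility of Class II: 0.241971 / 0.702602 ≈ 0.344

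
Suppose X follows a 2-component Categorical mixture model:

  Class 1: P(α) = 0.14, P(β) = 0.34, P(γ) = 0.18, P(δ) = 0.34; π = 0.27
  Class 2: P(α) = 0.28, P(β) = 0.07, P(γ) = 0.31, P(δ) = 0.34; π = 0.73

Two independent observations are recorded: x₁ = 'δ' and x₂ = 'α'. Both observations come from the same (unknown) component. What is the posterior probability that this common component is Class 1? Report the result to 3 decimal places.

0.156

Apply Bayes' rule: the posterior for each component is proportional to its prior times its likelihood at x.
Since both observations come from the same component, the likelihood for component k is f_k(x₁)·f_k(x₂).
  p_1 = [0.34] × [0.14] = 0.0476
  p_2 = [0.34] × [0.28] = 0.0952
Weight by the priors:
  π_1·p_1 = 0.27 × 0.0476 = 0.012852
  π_2·p_2 = 0.73 × 0.0952 = 0.069496
Denominator: 0.012852 + 0.069496 = 0.082348
Responsibility of Class 1: 0.012852 / 0.082348 ≈ 0.156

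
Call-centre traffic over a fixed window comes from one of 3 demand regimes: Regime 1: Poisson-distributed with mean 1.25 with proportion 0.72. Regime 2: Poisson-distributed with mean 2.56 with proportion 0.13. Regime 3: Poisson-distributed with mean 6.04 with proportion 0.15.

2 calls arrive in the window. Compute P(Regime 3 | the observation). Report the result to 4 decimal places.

0.0325

By Bayes' theorem, P(k | x) = π_k f_k(x) / Σ_j π_j f_j(x).
Evaluate each component's likelihood at the observed value:
  L_1 = e^(−1.25)·1.25^2/2! = 0.223832
  L_2 = e^(−2.56)·2.56^2/2! = 0.253312
  L_3 = e^(−6.04)·6.04^2/2! = 0.0434415
Weight by the priors:
  π_1·L_1 = 0.72 × 0.223832 = 0.161159
  π_2·L_2 = 0.13 × 0.253312 = 0.0329306
  π_3·L_3 = 0.15 × 0.0434415 = 0.00651623
Denominator: 0.161159 + 0.0329306 + 0.00651623 = 0.200606
P(Regime 3 | data) = 0.00651623 / 0.200606 ≈ 0.0325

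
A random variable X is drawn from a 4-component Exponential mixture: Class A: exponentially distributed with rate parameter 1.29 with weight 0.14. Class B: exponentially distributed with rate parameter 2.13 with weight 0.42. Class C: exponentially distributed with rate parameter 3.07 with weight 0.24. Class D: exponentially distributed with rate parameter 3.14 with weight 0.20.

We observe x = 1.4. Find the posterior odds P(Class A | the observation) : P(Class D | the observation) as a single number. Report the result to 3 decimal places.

3.833

The posterior odds equal the prior odds times the likelihood ratio: (w_i/w_j)·(f_i(x)/f_j(x)).
Component likelihoods at x = 1.4:
  L_A = 0.21196
  L_B = 0.107973
  L_C = 0.0417389
  L_D = 0.0387054
Odds = (0.14/0.20) × (0.21196/0.0387054) = 0.7 × 5.47624 ≈ 3.833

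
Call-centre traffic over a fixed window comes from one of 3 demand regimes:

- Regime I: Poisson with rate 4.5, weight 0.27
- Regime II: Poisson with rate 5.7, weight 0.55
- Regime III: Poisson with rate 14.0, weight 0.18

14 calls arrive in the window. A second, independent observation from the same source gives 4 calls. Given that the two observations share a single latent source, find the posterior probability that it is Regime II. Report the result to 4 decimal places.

By Bayes' theorem, P(k | x) = w_k f_k(x) / Σ_j w_j f_j(x).
Since both observations come from the same component, the likelihood for component k is f_k(x₁)·f_k(x₂).
  p_I = [e^(−4.5)·4.5^14/14! = 0.000177927] × [0.189808] = 3.37719e-05
  p_II = [e^(−5.7)·5.7^14/14! = 0.00146677] × [0.147167] = 0.000215859
  p_III = [e^(−14.0)·14.0^14/14! = 0.105989] × [0.001331] = 0.000141072
Unnormalised posteriors:
  w_I·p_I = 0.27 × 3.37719e-05 = 9.11841e-06
  w_II·p_II = 0.55 × 0.000215859 = 0.000118723
  w_III·p_III = 0.18 × 0.000141072 = 2.53929e-05
Marginal: 9.11841e-06 + 0.000118723 + 2.53929e-05 = 0.000153234
So the posterior for Regime II is 0.000118723 / 0.000153234 ≈ 0.7748.

0.7748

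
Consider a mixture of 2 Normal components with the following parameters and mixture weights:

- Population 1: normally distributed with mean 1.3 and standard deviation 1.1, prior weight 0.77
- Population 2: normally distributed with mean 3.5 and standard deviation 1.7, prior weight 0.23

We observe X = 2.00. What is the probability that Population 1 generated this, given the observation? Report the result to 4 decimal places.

0.8618

By Bayes' theorem, P(k | x) = π_k f_k(x) / Σ_j π_j f_j(x).
Normal densities:
  f_1 = (1/(1.1·√(2π)))·exp(−(2.00−1.3)²/(2·1.1²)) = 0.362675·exp(-0.20248) = 0.296198
  f_2 = (1/(1.7·√(2π)))·exp(−(2.00−3.5)²/(2·1.7²)) = 0.234672·exp(-0.38927) = 0.159002
Multiply by the mixture weights:
  π_1·f_1 = 0.77 × 0.296198 = 0.228072
  π_2·f_2 = 0.23 × 0.159002 = 0.0365704
Evidence: 0.228072 + 0.0365704 = 0.264643
P(Population 1 | x) ≈ 0.8618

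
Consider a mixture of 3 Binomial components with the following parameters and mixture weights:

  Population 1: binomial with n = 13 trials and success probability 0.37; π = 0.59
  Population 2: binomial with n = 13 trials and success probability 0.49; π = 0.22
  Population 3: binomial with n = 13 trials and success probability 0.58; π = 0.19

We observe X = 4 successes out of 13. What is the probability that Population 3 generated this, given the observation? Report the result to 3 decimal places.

0.041

By Bayes' theorem, P(k | x) = P(Z=k) f_k(x) / Σ_j P(Z=j) f_j(x).
Binomial probabilities:
  f_1 = C(13,4)·0.37^4·0.63^9 = 715·0.0187416·0.0156338 = 0.209497
  f_2 = C(13,4)·0.49^4·0.51^9 = 715·0.057648·0.00233417 = 0.0962104
  f_3 = C(13,4)·0.58^4·0.42^9 = 715·0.113165·0.000406671 = 0.032905
Multiply by the mixture weights:
  P(Z=1)·f_1 = 0.59 × 0.209497 = 0.123603
  P(Z=2)·f_2 = 0.22 × 0.0962104 = 0.0211663
  P(Z=3)·f_3 = 0.19 × 0.032905 = 0.00625195
Evidence: 0.123603 + 0.0211663 + 0.00625195 = 0.151021
P(Population 3 | 4 successes out of 13) ≈ 0.041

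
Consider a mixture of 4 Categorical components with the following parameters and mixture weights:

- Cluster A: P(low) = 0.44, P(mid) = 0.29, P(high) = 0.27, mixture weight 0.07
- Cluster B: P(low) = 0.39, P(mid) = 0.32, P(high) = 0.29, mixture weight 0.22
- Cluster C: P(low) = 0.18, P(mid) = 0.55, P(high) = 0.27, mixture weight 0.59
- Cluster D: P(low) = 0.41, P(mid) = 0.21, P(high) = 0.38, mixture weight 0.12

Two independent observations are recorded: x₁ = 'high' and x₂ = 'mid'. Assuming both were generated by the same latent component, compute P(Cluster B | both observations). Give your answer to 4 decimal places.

0.1659

P(component k | x) = w_k·f_k(x) / marginal(x), where marginal(x) = Σ_j w_j·f_j(x).
Since both observations come from the same component, the likelihood for component k is f_k(x₁)·f_k(x₂).
  f_A = [P(high | comp) = 0.27] × [0.29] = 0.0783
  f_B = [P(high | comp) = 0.29] × [0.32] = 0.0928
  f_C = [P(high | comp) = 0.27] × [0.55] = 0.1485
  f_D = [P(high | comp) = 0.38] × [0.21] = 0.0798
Weight by the priors:
  w_A·f_A = 0.07 × 0.0783 = 0.005481
  w_B·f_B = 0.22 × 0.0928 = 0.020416
  w_C·f_C = 0.59 × 0.1485 = 0.087615
  w_D·f_D = 0.12 × 0.0798 = 0.009576
Normaliser: 0.005481 + 0.020416 + 0.087615 + 0.009576 = 0.123088
Responsibility of Cluster B: 0.020416 / 0.123088 ≈ 0.1659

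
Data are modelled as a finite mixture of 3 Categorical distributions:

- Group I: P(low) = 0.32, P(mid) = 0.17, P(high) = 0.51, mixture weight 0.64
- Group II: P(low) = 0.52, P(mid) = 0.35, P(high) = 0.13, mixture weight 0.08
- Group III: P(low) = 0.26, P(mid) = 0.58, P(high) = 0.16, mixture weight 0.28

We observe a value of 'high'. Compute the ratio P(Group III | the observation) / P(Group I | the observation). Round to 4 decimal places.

Since P(k|x) ∝ π_k f_k(x), the posterior odds are π_i f_i(x) / (π_j f_j(x)).
Evaluate each component's likelihood at the observed value:
  f_I = P(high | comp) = 0.51
  f_II = P(high | comp) = 0.13
  f_III = P(high | comp) = 0.16
Posterior odds = (π_III·f_III) / (π_I·f_I) = (0.28·0.16) / (0.64·0.51) = 0.0448 / 0.3264 ≈ 0.1373

0.1373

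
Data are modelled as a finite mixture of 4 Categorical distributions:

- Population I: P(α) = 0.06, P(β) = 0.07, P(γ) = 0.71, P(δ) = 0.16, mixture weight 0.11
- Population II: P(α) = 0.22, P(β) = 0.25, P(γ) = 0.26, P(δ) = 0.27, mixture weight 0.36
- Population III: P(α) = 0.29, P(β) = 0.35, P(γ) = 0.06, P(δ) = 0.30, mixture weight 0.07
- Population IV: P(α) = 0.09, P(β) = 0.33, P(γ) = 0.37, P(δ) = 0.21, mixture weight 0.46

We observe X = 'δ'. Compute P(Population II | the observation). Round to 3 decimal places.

0.418

P(component k | x) = P(Z=k)·f_k(x) / marginal(x), where marginal(x) = Σ_j P(Z=j)·f_j(x).
Component likelihoods at x = 'δ':
  f_I = P(δ | comp) = 0.16
  f_II = P(δ | comp) = 0.27
  f_III = P(δ | comp) = 0.30
  f_IV = P(δ | comp) = 0.21
Prior × likelihood for each component:
  P(Z=I)·f_I = 0.11 × 0.16 = 0.0176
  P(Z=II)·f_II = 0.36 × 0.27 = 0.0972
  P(Z=III)·f_III = 0.07 × 0.3 = 0.021
  P(Z=IV)·f_IV = 0.46 × 0.21 = 0.0966
Denominator: 0.0176 + 0.0972 + 0.021 + 0.0966 = 0.2324
P(Population II | the observation) ≈ 0.418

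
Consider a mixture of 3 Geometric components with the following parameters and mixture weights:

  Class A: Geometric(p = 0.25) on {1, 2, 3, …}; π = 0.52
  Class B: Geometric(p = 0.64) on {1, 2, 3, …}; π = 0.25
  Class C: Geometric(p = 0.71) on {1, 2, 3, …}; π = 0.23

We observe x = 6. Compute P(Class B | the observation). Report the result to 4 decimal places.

Apply Bayes' rule: the posterior for each component is proportional to its prior times its likelihood at x.
Geometric probabilities:
  L_A = 0.0593262
  L_B = 0.00386984
  L_C = 0.00145629
Unnormalised posteriors:
  w_A·L_A = 0.52 × 0.0593262 = 0.0308496
  w_B·L_B = 0.25 × 0.00386984 = 0.000967459
  w_C·L_C = 0.23 × 0.00145629 = 0.000334947
Normaliser: 0.0308496 + 0.000967459 + 0.000334947 = 0.032152
So the posterior for Class B is 0.000967459 / 0.032152 ≈ 0.0301.

0.0301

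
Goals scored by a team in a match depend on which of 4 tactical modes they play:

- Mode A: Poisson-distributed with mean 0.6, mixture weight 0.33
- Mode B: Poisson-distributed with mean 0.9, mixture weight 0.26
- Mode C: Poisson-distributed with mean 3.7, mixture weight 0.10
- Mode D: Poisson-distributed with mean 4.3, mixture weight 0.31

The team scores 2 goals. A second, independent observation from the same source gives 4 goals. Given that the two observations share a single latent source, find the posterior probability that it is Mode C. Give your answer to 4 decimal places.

By Bayes' theorem, P(k | x) = P(Z=k) f_k(x) / Σ_j P(Z=j) f_j(x).
Since both observations come from the same component, the likelihood for component k is f_k(x₁)·f_k(x₂).
  f_A = [e^(−0.6)·0.6^2/2! = 0.0987861] × [0.00296358] = 0.000292761
  f_B = [e^(−0.9)·0.9^2/2! = 0.164661] × [0.0111146] = 0.00183014
  f_C = [e^(−3.7)·3.7^2/2! = 0.169233] × [0.193066] = 0.0326731
  f_D = [e^(−4.3)·4.3^2/2! = 0.125441] × [0.193284] = 0.0242458
Unnormalised posteriors:
  P(Z=A)·f_A = 0.33 × 0.000292761 = 9.66111e-05
  P(Z=B)·f_B = 0.26 × 0.00183014 = 0.000475836
  P(Z=C)·f_C = 0.10 × 0.0326731 = 0.00326731
  P(Z=D)·f_D = 0.31 × 0.0242458 = 0.00751621
Evidence: 9.66111e-05 + 0.000475836 + 0.00326731 + 0.00751621 = 0.011356
Responsibility of Mode C: 0.00326731 / 0.011356 ≈ 0.2877

0.2877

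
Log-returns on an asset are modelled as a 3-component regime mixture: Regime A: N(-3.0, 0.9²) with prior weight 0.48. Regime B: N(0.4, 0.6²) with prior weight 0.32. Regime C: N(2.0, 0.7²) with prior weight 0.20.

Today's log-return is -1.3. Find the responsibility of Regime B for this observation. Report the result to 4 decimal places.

By Bayes' theorem, P(k | x) = w_k f_k(x) / Σ_j w_j f_j(x).
Component likelihoods at x = -1.3:
  L_A = 0.0744574
  L_B = 0.0120102
  L_C = 8.50796e-06
Unnormalised posteriors:
  w_A·L_A = 0.48 × 0.0744574 = 0.0357395
  w_B·L_B = 0.32 × 0.0120102 = 0.00384325
  w_C·L_C = 0.20 × 8.50796e-06 = 1.70159e-06
Normaliser: 0.0357395 + 0.00384325 + 1.70159e-06 = 0.0395845
P(Regime B | data) ≈ 0.0971

0.0971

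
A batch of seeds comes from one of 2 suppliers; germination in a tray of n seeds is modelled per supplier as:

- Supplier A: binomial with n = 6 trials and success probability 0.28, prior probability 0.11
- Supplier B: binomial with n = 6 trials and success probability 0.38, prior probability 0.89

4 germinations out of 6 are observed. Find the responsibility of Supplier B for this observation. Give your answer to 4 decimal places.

Apply Bayes' rule: the posterior for each component is proportional to its prior times its likelihood at x.
Component likelihoods at x = 4 germinations out of 6:
  L_A = 0.0477957
  L_B = 0.120229
Prior × likelihood for each component:
  π_A·L_A = 0.11 × 0.0477957 = 0.00525752
  π_B·L_B = 0.89 × 0.120229 = 0.107004
Denominator: 0.00525752 + 0.107004 = 0.112261
P(Supplier B | 4 germinations out of 6) = 0.107004 / 0.112261 ≈ 0.9532

0.9532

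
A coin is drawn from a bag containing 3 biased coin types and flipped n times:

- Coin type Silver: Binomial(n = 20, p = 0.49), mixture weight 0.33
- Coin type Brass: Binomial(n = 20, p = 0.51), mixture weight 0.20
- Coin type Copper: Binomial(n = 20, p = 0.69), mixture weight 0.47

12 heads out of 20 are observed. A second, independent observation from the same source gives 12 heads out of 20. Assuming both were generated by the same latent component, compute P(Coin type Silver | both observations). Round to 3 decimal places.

P(component k | x) = P(Z=k)·f_k(x) / marginal(x), where marginal(x) = Σ_j P(Z=j)·f_j(x).
Since both observations come from the same component, the likelihood for component k is f_k(x₁)·f_k(x₂).
  L_Silver = [C(20,12)·0.49^12·0.51^8 = 125970·0.000191581·0.00457679 = 0.110454] × [0.110454] = 0.0122001
  L_Brass = [C(20,12)·0.51^12·0.49^8 = 125970·0.000309629·0.00332329 = 0.129622] × [0.129622] = 0.0168018
  L_Copper = [C(20,12)·0.69^12·0.31^8 = 125970·0.0116463·8.52891e-05 = 0.125127] × [0.125127] = 0.0156567
Weight by the priors:
  P(Z=Silver)·L_Silver = 0.33 × 0.0122001 = 0.00402603
  P(Z=Brass)·L_Brass = 0.20 × 0.0168018 = 0.00336036
  P(Z=Copper)·L_Copper = 0.47 × 0.0156567 = 0.00735864
Denominator: 0.00402603 + 0.00336036 + 0.00735864 = 0.014745
P(Coin type Silver | x) = 0.00402603 / 0.014745 ≈ 0.273

0.273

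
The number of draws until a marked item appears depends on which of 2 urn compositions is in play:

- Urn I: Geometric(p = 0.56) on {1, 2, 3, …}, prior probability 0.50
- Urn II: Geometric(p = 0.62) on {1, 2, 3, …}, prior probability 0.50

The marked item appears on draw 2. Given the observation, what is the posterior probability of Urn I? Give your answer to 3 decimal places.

0.511

Posterior ∝ prior × likelihood, so P(k | x) ∝ P(Z=k) f_k(x); normalise over all components.
Evaluate each component's likelihood at the observed value:
  p_I = 0.2464
  p_II = 0.2356
Weight by the priors:
  P(Z=I)·p_I = 0.50 × 0.2464 = 0.1232
  P(Z=II)·p_II = 0.50 × 0.2356 = 0.1178
Sum: 0.1232 + 0.1178 = 0.241
P(Urn I | x) ≈ 0.511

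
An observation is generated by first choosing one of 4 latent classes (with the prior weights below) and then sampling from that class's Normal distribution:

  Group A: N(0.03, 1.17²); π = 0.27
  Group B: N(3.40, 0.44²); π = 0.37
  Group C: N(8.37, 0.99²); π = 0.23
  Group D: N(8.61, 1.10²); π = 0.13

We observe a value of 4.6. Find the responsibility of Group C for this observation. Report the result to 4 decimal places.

Posterior ∝ prior × likelihood, so P(k | x) ∝ π_k f_k(x); normalise over all components.
Evaluate each component's likelihood at the observed value:
  p_A = (1/(1.17·√(2π)))·exp(−(4.6−0.03)²/(2·1.17²)) = 0.340976·exp(-7.62835) = 0.000165872
  p_B = (1/(0.44·√(2π)))·exp(−(4.6−3.40)²/(2·0.44²)) = 0.906687·exp(-3.71901) = 0.0219944
  p_C = (1/(0.99·√(2π)))·exp(−(4.6−8.37)²/(2·0.99²)) = 0.402972·exp(-7.25074) = 0.000285969
  p_D = (1/(1.10·√(2π)))·exp(−(4.6−8.61)²/(2·1.10²)) = 0.362675·exp(-6.64467) = 0.000471818
Unnormalised posteriors:
  π_A·p_A = 0.27 × 0.000165872 = 4.47855e-05
  π_B·p_B = 0.37 × 0.0219944 = 0.00813794
  π_C·p_C = 0.23 × 0.000285969 = 6.57728e-05
  π_D·p_D = 0.13 × 0.000471818 = 6.13363e-05
Evidence: 4.47855e-05 + 0.00813794 + 6.57728e-05 + 6.13363e-05 = 0.00830983
So the posterior for Group C is 6.57728e-05 / 0.00830983 ≈ 0.0079.

0.0079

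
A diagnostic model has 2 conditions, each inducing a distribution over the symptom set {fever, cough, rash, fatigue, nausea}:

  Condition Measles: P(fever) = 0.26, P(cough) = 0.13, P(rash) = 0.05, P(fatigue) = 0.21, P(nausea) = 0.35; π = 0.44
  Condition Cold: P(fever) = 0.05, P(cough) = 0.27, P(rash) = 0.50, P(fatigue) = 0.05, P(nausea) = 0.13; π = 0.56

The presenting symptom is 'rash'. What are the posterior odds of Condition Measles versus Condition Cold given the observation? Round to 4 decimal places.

0.0786

Only the two components matter; the odds are (π_i f_i(x)) / (π_j f_j(x)).
Evaluate each component's likelihood at the observed value:
  p_Measles = P(rash | comp) = 0.05
  p_Cold = P(rash | comp) = 0.50
Odds = (0.44/0.56) × (0.05/0.5) = 0.785714 × 0.1 ≈ 0.0786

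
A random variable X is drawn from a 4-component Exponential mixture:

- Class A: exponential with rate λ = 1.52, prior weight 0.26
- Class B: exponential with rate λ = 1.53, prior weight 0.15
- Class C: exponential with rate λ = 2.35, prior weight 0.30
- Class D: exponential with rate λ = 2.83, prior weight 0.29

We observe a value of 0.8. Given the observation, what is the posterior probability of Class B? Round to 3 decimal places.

Posterior ∝ prior × likelihood, so P(k | x) ∝ π_k f_k(x); normalise over all components.
Exponential densities:
  p_A = 1.52·e^(−1.52·0.8) = 1.52·e^(−1.2160) = 0.450548
  p_B = 1.53·e^(−1.53·0.8) = 1.53·e^(−1.2240) = 0.449899
  p_C = 2.35·e^(−2.35·0.8) = 2.35·e^(−1.8800) = 0.358587
  p_D = 2.83·e^(−2.83·0.8) = 2.83·e^(−2.2640) = 0.294133
Unnormalised posteriors:
  π_A·p_A = 0.26 × 0.450548 = 0.117143
  π_B·p_B = 0.15 × 0.449899 = 0.0674848
  π_C·p_C = 0.30 × 0.358587 = 0.107576
  π_D·p_D = 0.29 × 0.294133 = 0.0852986
Denominator: 0.117143 + 0.0674848 + 0.107576 + 0.0852986 = 0.377502
P(Class B | x) = 0.0674848 / 0.377502 ≈ 0.179

0.179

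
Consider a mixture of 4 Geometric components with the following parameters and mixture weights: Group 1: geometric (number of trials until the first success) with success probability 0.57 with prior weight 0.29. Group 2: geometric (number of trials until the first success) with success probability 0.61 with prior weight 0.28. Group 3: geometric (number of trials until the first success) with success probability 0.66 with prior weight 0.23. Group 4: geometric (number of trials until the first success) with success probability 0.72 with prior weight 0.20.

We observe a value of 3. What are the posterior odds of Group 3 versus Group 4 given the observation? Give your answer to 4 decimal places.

1.5544

The posterior odds equal the prior odds times the likelihood ratio: (P(Z=i)/P(Z=j))·(f_i(x)/f_j(x)).
Component likelihoods at x = 3:
  L_1 = 0.57·(1−0.57)^2 = 0.57·0.1849 = 0.105393
  L_2 = 0.61·(1−0.61)^2 = 0.61·0.1521 = 0.092781
  L_3 = 0.66·(1−0.66)^2 = 0.66·0.1156 = 0.076296
  L_4 = 0.72·(1−0.72)^2 = 0.72·0.0784 = 0.056448
0.0175481 / 0.0112896 ≈ 1.5544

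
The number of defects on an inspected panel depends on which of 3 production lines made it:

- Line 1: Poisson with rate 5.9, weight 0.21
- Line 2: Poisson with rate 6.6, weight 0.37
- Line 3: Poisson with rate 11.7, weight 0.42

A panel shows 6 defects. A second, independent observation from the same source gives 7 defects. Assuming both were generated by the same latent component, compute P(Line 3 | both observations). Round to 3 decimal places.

0.045

By Bayes' theorem, P(k | x) = P(Z=k) f_k(x) / Σ_j P(Z=j) f_j(x).
Since both observations come from the same component, the likelihood for component k is f_k(x₁)·f_k(x₂).
  f_1 = [e^(−5.9)·5.9^6/6! = 0.160488] × [0.135268] = 0.0217089
  f_2 = [e^(−6.6)·6.6^6/6! = 0.156166] × [0.147243] = 0.0229943
  f_3 = [e^(−11.7)·11.7^6/6! = 0.0295486] × [0.0493884] = 0.00145936
Weight by the priors:
  P(Z=1)·f_1 = 0.21 × 0.0217089 = 0.00455887
  P(Z=2)·f_2 = 0.37 × 0.0229943 = 0.00850791
  P(Z=3)·f_3 = 0.42 × 0.00145936 = 0.000612931
Normaliser: 0.00455887 + 0.00850791 + 0.000612931 = 0.0136797
Responsibility of Line 3: 0.000612931 / 0.0136797 ≈ 0.045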